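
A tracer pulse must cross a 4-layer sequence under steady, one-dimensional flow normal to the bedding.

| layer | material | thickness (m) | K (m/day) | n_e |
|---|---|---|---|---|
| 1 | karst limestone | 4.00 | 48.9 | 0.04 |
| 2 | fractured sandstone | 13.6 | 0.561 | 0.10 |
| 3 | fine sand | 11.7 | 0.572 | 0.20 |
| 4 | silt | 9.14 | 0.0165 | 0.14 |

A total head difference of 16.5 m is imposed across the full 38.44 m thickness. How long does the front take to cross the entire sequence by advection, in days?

With flow normal to the layers, continuity requires the same specific discharge q through every layer.
Σ(b_i/K_i) = 4.00/48.9 + 13.6/0.561 + 11.7/0.572 + 9.14/0.0165 = 598.7 d.
q = Δh / Σ(b_i/K_i) = 16.5 / 598.7 = 0.02756 m/day.
In each layer the seepage velocity is v_i = q/n_i, so the layer transit time is t_i = b_i·n_i / q:
  layer 1 (karst limestone): t_1 = 4.00 × 0.04 / 0.02756 = 5.806 d
  layer 2 (fractured sandstone): t_2 = 13.6 × 0.10 / 0.02756 = 49.35 d
  layer 3 (fine sand): t_3 = 11.7 × 0.20 / 0.02756 = 84.91 d
  layer 4 (silt): t_4 = 9.14 × 0.14 / 0.02756 = 46.43 d
Total t = Σ t_i = 186.5 days.

186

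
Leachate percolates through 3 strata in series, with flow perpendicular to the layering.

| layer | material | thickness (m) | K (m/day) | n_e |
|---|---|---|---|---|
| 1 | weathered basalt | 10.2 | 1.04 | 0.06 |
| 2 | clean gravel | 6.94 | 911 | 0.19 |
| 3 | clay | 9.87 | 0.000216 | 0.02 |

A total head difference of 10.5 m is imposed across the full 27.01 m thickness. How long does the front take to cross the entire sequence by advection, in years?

25.4

With flow normal to the layers, continuity requires the same specific discharge q through every layer.
Σ(b_i/K_i) = 10.2/1.04 + 6.94/911 + 9.87/0.000216 = 45704 d.
q = Δh / Σ(b_i/K_i) = 10.5 / 45704 = 0.0002297 m/day.
In each layer the seepage velocity is v_i = q/n_i, so the layer transit time is t_i = b_i·n_i / q:
  layer 1 (weathered basalt): t_1 = 10.2 × 0.06 / 0.0002297 = 2664 d
  layer 2 (clean gravel): t_2 = 6.94 × 0.19 / 0.0002297 = 5740 d
  layer 3 (clay): t_3 = 9.87 × 0.02 / 0.0002297 = 859.2 d
Total t = Σ t_i = 9263 days = 25.36 years.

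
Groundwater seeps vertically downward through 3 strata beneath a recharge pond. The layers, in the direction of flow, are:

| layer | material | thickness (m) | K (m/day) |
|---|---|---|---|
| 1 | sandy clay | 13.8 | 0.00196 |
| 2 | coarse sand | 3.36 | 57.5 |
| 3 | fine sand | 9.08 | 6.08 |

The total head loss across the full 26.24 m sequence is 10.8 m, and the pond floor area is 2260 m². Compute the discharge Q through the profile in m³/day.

Flow is perpendicular to layering, so the layers act in series and the equivalent K is the thickness-weighted harmonic mean.
Total thickness L = 13.8 + 3.36 + 9.08 = 26.24 m.
Σ(b_i/K_i) = 13.8/0.00196 + 3.36/57.5 + 9.08/6.08 = 7042 d.
K_eq = L / Σ(b_i/K_i) = 26.24 / 7042 = 0.003726 m/day.
Q = K_eq · A · (Δh/L) = 0.003726 × 2260 × (10.8/26.24) = 3.466 m³/day.

3.47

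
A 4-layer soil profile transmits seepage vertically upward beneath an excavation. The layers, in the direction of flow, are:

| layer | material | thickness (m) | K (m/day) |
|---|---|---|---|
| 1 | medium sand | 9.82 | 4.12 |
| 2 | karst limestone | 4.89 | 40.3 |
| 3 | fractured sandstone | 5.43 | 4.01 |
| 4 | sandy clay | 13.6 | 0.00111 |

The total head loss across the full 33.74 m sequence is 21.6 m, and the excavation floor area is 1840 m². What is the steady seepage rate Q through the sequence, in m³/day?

Flow is perpendicular to layering, so the layers act in series and the equivalent K is the thickness-weighted harmonic mean.
Total thickness L = 9.82 + 4.89 + 5.43 + 13.6 = 33.74 m.
Σ(b_i/K_i) = 9.82/4.12 + 4.89/40.3 + 5.43/4.01 + 13.6/0.00111 = 12256 d.
K_eq = L / Σ(b_i/K_i) = 33.74 / 12256 = 0.002753 m/day.
Q = K_eq · A · (Δh/L) = 0.002753 × 1840 × (21.6/33.74) = 3.243 m³/day.

3.24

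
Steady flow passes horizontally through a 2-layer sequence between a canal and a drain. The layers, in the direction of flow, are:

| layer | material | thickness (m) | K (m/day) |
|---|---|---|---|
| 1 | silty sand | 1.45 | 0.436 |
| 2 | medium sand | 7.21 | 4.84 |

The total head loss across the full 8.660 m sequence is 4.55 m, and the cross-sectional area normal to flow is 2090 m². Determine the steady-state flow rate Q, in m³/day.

1970

Flow is perpendicular to layering, so the layers act in series and the equivalent K is the thickness-weighted harmonic mean.
Total thickness L = 1.45 + 7.21 = 8.660 m.
Σ(b_i/K_i) = 1.45/0.436 + 7.21/4.84 = 4.815 d.
K_eq = L / Σ(b_i/K_i) = 8.660 / 4.815 = 1.798 m/day.
Q = K_eq · A · (Δh/L) = 1.798 × 2090 × (4.55/8.660) = 1975 m³/day.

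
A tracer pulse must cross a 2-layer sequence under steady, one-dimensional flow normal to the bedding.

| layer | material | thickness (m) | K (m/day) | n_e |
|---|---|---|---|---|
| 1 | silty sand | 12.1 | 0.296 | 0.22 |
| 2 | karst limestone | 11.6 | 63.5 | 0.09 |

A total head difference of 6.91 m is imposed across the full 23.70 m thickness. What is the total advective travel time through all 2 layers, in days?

With flow normal to the layers, continuity requires the same specific discharge q through every layer.
Σ(b_i/K_i) = 12.1/0.296 + 11.6/63.5 = 41.06 d.
q = Δh / Σ(b_i/K_i) = 6.91 / 41.06 = 0.1683 m/day.
In each layer the seepage velocity is v_i = q/n_i, so the layer transit time is t_i = b_i·n_i / q:
  layer 1 (silty sand): t_1 = 12.1 × 0.22 / 0.1683 = 15.82 d
  layer 2 (karst limestone): t_2 = 11.6 × 0.09 / 0.1683 = 6.204 d
Total t = Σ t_i = 22.02 days.

22.0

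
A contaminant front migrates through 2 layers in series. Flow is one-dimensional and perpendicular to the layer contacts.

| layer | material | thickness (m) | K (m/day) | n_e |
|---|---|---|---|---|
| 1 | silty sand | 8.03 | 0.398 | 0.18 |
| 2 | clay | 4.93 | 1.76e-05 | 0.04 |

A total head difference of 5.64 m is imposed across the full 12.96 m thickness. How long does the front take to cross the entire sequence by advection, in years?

223

With flow normal to the layers, continuity requires the same specific discharge q through every layer.
Σ(b_i/K_i) = 8.03/0.398 + 4.93/1.76e-05 = 2.801e+05 d.
q = Δh / Σ(b_i/K_i) = 5.64 / 2.801e+05 = 2.013e-05 m/day.
In each layer the seepage velocity is v_i = q/n_i, so the layer transit time is t_i = b_i·n_i / q:
  layer 1 (silty sand): t_1 = 8.03 × 0.18 / 2.013e-05 = 71792 d
  layer 2 (clay): t_2 = 4.93 × 0.04 / 2.013e-05 = 9795 d
Total t = Σ t_i = 81586 days = 223.4 years.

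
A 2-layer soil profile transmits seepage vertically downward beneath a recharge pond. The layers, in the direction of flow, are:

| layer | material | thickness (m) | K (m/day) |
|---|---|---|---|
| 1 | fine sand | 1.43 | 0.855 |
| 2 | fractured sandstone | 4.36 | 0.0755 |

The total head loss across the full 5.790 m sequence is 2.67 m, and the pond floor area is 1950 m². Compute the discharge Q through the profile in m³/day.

Flow is perpendicular to layering, so the layers act in series and the equivalent K is the thickness-weighted harmonic mean.
Total thickness L = 1.43 + 4.36 = 5.790 m.
Σ(b_i/K_i) = 1.43/0.855 + 4.36/0.0755 = 59.42 d.
K_eq = L / Σ(b_i/K_i) = 5.790 / 59.42 = 0.09744 m/day.
Q = K_eq · A · (Δh/L) = 0.09744 × 1950 × (2.67/5.790) = 87.62 m³/day.

87.6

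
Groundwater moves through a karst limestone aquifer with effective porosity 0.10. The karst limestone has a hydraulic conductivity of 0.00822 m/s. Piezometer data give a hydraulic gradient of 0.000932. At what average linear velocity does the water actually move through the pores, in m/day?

Convert K: 0.00822 m/s × 86400 = 710.2 m/day.
Hydraulic gradient i = 0.000932.
Darcy flux q = K · i = 710.2 × 0.0009320 = 0.6619 m/day.
Seepage velocity v = q / n_e = 0.6619 / 0.10 = 6.619 m/day.

6.62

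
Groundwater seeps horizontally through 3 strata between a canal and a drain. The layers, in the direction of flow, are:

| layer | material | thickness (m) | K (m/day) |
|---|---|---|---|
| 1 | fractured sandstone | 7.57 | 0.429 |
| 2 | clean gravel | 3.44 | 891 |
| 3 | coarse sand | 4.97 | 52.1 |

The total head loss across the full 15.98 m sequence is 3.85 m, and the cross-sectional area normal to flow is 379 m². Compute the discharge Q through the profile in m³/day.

Flow is perpendicular to layering, so the layers act in series and the equivalent K is the thickness-weighted harmonic mean.
Total thickness L = 7.57 + 3.44 + 4.97 = 15.98 m.
Σ(b_i/K_i) = 7.57/0.429 + 3.44/891 + 4.97/52.1 = 17.74 d.
K_eq = L / Σ(b_i/K_i) = 15.98 / 17.74 = 0.9005 m/day.
Q = K_eq · A · (Δh/L) = 0.9005 × 379 × (3.85/15.98) = 82.23 m³/day.

82.2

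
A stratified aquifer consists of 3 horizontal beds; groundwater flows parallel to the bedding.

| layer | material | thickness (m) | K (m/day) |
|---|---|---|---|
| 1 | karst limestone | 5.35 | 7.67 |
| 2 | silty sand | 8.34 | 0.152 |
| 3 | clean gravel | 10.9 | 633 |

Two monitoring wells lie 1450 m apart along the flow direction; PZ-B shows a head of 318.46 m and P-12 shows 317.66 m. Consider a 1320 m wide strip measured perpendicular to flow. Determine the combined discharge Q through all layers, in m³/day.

5060

Flow is parallel to layering, so each bed carries its own Darcy discharge and the transmissivities add.
Σ(K_i·b_i) = 7.67×5.35 + 0.152×8.34 + 633×10.9 = 6942 m²/day.
Hydraulic gradient i = (318.46 − 317.66) / 1450 = 0.8 / 1450 = 0.0005517.
Q = Σ(K_i·b_i) · W · i = 6942 × 1320 × 0.0005517 = 5056 m³/day.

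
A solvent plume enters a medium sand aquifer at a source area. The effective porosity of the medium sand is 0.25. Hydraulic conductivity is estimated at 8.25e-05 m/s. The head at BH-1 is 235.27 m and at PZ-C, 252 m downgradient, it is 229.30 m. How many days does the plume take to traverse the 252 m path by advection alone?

Convert K: 8.25e-05 m/s × 86400 = 7.128 m/day.
Hydraulic gradient i = (235.27 − 229.30) / 252 = 5.97 / 252 = 0.02369.
Darcy flux q = K · i = 7.128 × 0.02369 = 0.1689 m/day.
Seepage velocity v = q / n_e = 0.1689 / 0.25 = 0.6755 m/day.
Travel time t = L / v = 252 / 0.6755 = 373.1 days.

373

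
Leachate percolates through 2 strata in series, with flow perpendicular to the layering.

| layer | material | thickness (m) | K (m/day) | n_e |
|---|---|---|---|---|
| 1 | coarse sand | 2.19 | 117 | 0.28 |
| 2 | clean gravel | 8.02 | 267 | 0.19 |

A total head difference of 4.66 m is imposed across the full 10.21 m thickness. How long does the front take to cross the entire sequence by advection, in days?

0.0224

With flow normal to the layers, continuity requires the same specific discharge q through every layer.
Σ(b_i/K_i) = 2.19/117 + 8.02/267 = 0.04876 d.
q = Δh / Σ(b_i/K_i) = 4.66 / 0.04876 = 95.58 m/day.
In each layer the seepage velocity is v_i = q/n_i, so the layer transit time is t_i = b_i·n_i / q:
  layer 1 (coarse sand): t_1 = 2.19 × 0.28 / 95.58 = 0.006416 d
  layer 2 (clean gravel): t_2 = 8.02 × 0.19 / 95.58 = 0.01594 d
Total t = Σ t_i = 0.02236 days.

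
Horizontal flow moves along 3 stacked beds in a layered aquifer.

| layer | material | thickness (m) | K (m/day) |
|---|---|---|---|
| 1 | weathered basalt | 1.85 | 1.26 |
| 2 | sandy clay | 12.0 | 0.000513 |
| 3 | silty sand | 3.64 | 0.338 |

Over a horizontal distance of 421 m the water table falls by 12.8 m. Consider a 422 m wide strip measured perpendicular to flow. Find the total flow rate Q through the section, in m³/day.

45.8

Flow is parallel to layering, so each bed carries its own Darcy discharge and the transmissivities add.
Σ(K_i·b_i) = 1.26×1.85 + 0.000513×12.0 + 0.338×3.64 = 3.567 m²/day.
Hydraulic gradient i = Δh / L = 12.8 / 421 = 0.03040.
Q = Σ(K_i·b_i) · W · i = 3.567 × 422 × 0.03040 = 45.77 m³/day.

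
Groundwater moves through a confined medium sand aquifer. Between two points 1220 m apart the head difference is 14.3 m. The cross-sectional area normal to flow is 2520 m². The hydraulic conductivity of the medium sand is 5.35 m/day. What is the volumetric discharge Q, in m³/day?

Hydraulic gradient i = Δh / L = 14.3 / 1220 = 0.01172.
Darcy's law: Q = K · A · i = 5.350 × 2520 × 0.01172 = 158.0 m³/day.

158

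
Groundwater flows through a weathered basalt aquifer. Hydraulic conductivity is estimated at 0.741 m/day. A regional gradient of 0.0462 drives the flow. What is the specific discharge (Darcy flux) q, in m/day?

Hydraulic gradient i = 0.0462.
Specific discharge q = K · i = 0.7410 × 0.04620 = 0.03423 m/day.

0.0342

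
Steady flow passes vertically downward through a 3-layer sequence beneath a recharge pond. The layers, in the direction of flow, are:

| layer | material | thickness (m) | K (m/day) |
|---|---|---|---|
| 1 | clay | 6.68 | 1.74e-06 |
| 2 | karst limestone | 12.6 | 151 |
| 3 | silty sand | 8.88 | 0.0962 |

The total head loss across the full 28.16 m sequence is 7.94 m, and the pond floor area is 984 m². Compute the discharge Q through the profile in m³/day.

0.00204

Flow is perpendicular to layering, so the layers act in series and the equivalent K is the thickness-weighted harmonic mean.
Total thickness L = 6.68 + 12.6 + 8.88 = 28.16 m.
Σ(b_i/K_i) = 6.68/1.74e-06 + 12.6/151 + 8.88/0.0962 = 3.839e+06 d.
K_eq = L / Σ(b_i/K_i) = 28.16 / 3.839e+06 = 7.335e-06 m/day.
Q = K_eq · A · (Δh/L) = 7.335e-06 × 984 × (7.94/28.16) = 0.002035 m³/day.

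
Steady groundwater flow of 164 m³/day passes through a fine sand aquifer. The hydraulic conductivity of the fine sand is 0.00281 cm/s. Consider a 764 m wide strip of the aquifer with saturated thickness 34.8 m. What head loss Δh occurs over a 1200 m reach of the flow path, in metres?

3.05

Convert K: 0.00281 cm/s × 864 = 2.428 m/day.
Cross-sectional area A = 764 × 34.8 = 26587 m².
From Q = K·A·i, i = Q / (K·A) = 164 / (2.428 × 26587) = 0.002541.
Head loss Δh = i · L = 0.002541 × 1200 = 3.049 m.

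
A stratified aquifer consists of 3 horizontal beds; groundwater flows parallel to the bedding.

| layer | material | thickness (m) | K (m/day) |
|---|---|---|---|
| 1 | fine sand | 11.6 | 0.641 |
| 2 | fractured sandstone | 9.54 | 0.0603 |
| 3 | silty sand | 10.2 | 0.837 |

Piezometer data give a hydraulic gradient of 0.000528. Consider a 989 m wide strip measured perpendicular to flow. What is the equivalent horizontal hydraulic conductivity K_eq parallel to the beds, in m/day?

Flow is parallel to layering, so each bed carries its own Darcy discharge and the transmissivities add.
Σ(K_i·b_i) = 0.641×11.6 + 0.0603×9.54 + 0.837×10.2 = 16.55 m²/day.
Total thickness b = 31.34 m, so K_eq = Σ(K_i·b_i)/b = 0.5280 m/day.

0.528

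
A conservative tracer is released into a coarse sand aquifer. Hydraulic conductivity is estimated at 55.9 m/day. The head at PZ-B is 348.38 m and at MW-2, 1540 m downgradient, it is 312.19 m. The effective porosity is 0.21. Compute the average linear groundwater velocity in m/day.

Hydraulic gradient i = (348.38 − 312.19) / 1540 = 36.19 / 1540 = 0.02350.
Darcy flux q = K · i = 55.90 × 0.02350 = 1.314 m/day.
Seepage velocity v = q / n_e = 1.314 / 0.21 = 6.255 m/day.

6.26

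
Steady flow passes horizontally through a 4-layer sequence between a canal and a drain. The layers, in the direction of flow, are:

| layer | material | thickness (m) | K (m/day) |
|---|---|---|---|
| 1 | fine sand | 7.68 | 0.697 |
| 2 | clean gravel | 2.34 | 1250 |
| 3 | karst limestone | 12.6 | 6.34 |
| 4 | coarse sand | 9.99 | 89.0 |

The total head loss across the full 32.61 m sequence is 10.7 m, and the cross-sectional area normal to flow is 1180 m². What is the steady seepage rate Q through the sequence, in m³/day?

Flow is perpendicular to layering, so the layers act in series and the equivalent K is the thickness-weighted harmonic mean.
Total thickness L = 7.68 + 2.34 + 12.6 + 9.99 = 32.61 m.
Σ(b_i/K_i) = 7.68/0.697 + 2.34/1250 + 12.6/6.34 + 9.99/89.0 = 13.12 d.
K_eq = L / Σ(b_i/K_i) = 32.61 / 13.12 = 2.485 m/day.
Q = K_eq · A · (Δh/L) = 2.485 × 1180 × (10.7/32.61) = 962.3 m³/day.

962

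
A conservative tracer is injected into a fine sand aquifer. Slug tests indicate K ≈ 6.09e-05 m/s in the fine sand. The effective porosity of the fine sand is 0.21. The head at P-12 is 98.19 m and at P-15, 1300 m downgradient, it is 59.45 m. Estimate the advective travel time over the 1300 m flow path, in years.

Convert K: 6.09e-05 m/s × 86400 = 5.262 m/day.
Hydraulic gradient i = (98.19 − 59.45) / 1300 = 38.74 / 1300 = 0.02980.
Darcy flux q = K · i = 5.262 × 0.02980 = 0.1568 m/day.
Seepage velocity v = q / n_e = 0.1568 / 0.21 = 0.7467 m/day.
Travel time t = L / v = 1300 / 0.7467 = 1741 days = 4.767 years.

4.77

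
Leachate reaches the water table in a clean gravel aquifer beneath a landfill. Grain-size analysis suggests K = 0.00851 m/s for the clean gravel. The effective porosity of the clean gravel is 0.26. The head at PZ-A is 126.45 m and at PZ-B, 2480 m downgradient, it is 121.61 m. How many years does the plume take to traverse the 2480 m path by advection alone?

Convert K: 0.00851 m/s × 86400 = 735.3 m/day.
Hydraulic gradient i = (126.45 − 121.61) / 2480 = 4.84 / 2480 = 0.001952.
Darcy flux q = K · i = 735.3 × 0.001952 = 1.435 m/day.
Seepage velocity v = q / n_e = 1.435 / 0.26 = 5.519 m/day.
Travel time t = L / v = 2480 / 5.519 = 449.4 days = 1.230 years.

1.23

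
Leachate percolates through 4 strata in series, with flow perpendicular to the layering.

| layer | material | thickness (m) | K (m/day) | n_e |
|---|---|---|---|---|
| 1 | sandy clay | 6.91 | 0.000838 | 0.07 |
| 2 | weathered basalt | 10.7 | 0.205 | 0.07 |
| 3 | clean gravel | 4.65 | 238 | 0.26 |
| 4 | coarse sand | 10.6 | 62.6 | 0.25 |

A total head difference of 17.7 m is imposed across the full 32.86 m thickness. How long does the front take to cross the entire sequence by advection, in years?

With flow normal to the layers, continuity requires the same specific discharge q through every layer.
Σ(b_i/K_i) = 6.91/0.000838 + 10.7/0.205 + 4.65/238 + 10.6/62.6 = 8298 d.
q = Δh / Σ(b_i/K_i) = 17.7 / 8298 = 0.002133 m/day.
In each layer the seepage velocity is v_i = q/n_i, so the layer transit time is t_i = b_i·n_i / q:
  layer 1 (sandy clay): t_1 = 6.91 × 0.07 / 0.002133 = 226.8 d
  layer 2 (weathered basalt): t_2 = 10.7 × 0.07 / 0.002133 = 351.2 d
  layer 3 (clean gravel): t_3 = 4.65 × 0.26 / 0.002133 = 566.8 d
  layer 4 (coarse sand): t_4 = 10.6 × 0.25 / 0.002133 = 1242 d
Total t = Σ t_i = 2387 days = 6.536 years.

6.54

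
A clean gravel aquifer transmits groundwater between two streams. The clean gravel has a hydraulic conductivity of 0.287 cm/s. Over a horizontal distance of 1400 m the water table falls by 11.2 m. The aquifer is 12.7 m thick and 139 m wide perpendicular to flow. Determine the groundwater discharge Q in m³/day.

3500

Convert K: 0.287 cm/s × 864 = 248.0 m/day.
Cross-sectional area A = 139 × 12.7 = 1765 m².
Hydraulic gradient i = Δh / L = 11.2 / 1400 = 0.008000.
Darcy's law: Q = K · A · i = 248.0 × 1765 × 0.008000 = 3502 m³/day.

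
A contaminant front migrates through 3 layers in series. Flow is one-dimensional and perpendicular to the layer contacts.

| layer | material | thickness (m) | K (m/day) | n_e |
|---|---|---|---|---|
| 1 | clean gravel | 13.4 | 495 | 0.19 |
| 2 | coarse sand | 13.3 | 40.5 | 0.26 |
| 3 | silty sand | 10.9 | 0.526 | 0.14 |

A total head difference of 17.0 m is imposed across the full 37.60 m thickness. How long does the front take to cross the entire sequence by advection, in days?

9.34

With flow normal to the layers, continuity requires the same specific discharge q through every layer.
Σ(b_i/K_i) = 13.4/495 + 13.3/40.5 + 10.9/0.526 = 21.08 d.
q = Δh / Σ(b_i/K_i) = 17.0 / 21.08 = 0.8065 m/day.
In each layer the seepage velocity is v_i = q/n_i, so the layer transit time is t_i = b_i·n_i / q:
  layer 1 (clean gravel): t_1 = 13.4 × 0.19 / 0.8065 = 3.157 d
  layer 2 (coarse sand): t_2 = 13.3 × 0.26 / 0.8065 = 4.287 d
  layer 3 (silty sand): t_3 = 10.9 × 0.14 / 0.8065 = 1.892 d
Total t = Σ t_i = 9.336 days.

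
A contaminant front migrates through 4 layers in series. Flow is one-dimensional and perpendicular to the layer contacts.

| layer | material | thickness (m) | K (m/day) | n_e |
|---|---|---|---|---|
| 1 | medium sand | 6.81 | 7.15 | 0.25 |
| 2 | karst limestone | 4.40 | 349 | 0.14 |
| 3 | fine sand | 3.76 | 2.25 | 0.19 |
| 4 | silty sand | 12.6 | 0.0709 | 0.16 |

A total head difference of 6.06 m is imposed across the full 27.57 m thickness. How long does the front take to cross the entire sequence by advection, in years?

With flow normal to the layers, continuity requires the same specific discharge q through every layer.
Σ(b_i/K_i) = 6.81/7.15 + 4.40/349 + 3.76/2.25 + 12.6/0.0709 = 180.4 d.
q = Δh / Σ(b_i/K_i) = 6.06 / 180.4 = 0.03360 m/day.
In each layer the seepage velocity is v_i = q/n_i, so the layer transit time is t_i = b_i·n_i / q:
  layer 1 (medium sand): t_1 = 6.81 × 0.25 / 0.03360 = 50.67 d
  layer 2 (karst limestone): t_2 = 4.40 × 0.14 / 0.03360 = 18.33 d
  layer 3 (fine sand): t_3 = 3.76 × 0.19 / 0.03360 = 21.26 d
  layer 4 (silty sand): t_4 = 12.6 × 0.16 / 0.03360 = 60.00 d
Total t = Σ t_i = 150.3 days = 0.4114 years.

0.411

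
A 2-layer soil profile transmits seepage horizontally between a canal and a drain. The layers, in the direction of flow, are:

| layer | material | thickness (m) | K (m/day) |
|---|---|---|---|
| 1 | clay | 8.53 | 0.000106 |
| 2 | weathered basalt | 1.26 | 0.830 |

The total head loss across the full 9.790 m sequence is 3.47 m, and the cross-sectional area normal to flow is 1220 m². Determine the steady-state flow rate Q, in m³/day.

Flow is perpendicular to layering, so the layers act in series and the equivalent K is the thickness-weighted harmonic mean.
Total thickness L = 8.53 + 1.26 = 9.790 m.
Σ(b_i/K_i) = 8.53/0.000106 + 1.26/0.830 = 80473 d.
K_eq = L / Σ(b_i/K_i) = 9.790 / 80473 = 0.0001217 m/day.
Q = K_eq · A · (Δh/L) = 0.0001217 × 1220 × (3.47/9.790) = 0.05261 m³/day.

0.0526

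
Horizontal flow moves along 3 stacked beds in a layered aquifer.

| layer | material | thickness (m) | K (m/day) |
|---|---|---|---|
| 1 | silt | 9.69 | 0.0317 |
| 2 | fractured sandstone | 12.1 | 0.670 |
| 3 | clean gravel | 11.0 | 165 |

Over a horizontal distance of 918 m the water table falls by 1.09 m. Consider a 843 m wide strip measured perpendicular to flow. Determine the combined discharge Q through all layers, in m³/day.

1830

Flow is parallel to layering, so each bed carries its own Darcy discharge and the transmissivities add.
Σ(K_i·b_i) = 0.0317×9.69 + 0.670×12.1 + 165×11.0 = 1823 m²/day.
Hydraulic gradient i = Δh / L = 1.09 / 918 = 0.001187.
Q = Σ(K_i·b_i) · W · i = 1823 × 843 × 0.001187 = 1825 m³/day.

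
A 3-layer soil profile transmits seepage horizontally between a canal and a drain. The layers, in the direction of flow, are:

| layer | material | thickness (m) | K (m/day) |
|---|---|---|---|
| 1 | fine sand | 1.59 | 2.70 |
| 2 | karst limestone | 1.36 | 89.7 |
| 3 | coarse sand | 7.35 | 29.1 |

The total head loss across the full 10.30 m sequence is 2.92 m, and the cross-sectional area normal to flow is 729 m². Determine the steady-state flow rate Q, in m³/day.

Flow is perpendicular to layering, so the layers act in series and the equivalent K is the thickness-weighted harmonic mean.
Total thickness L = 1.59 + 1.36 + 7.35 = 10.30 m.
Σ(b_i/K_i) = 1.59/2.70 + 1.36/89.7 + 7.35/29.1 = 0.8566 d.
K_eq = L / Σ(b_i/K_i) = 10.30 / 0.8566 = 12.02 m/day.
Q = K_eq · A · (Δh/L) = 12.02 × 729 × (2.92/10.30) = 2485 m³/day.

2480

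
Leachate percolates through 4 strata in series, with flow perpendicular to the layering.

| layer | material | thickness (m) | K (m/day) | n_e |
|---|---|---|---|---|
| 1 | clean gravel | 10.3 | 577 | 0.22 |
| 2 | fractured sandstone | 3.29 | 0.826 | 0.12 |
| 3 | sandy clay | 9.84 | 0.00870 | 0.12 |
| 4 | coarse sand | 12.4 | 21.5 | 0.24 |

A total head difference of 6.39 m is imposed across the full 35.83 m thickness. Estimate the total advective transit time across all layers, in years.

With flow normal to the layers, continuity requires the same specific discharge q through every layer.
Σ(b_i/K_i) = 10.3/577 + 3.29/0.826 + 9.84/0.00870 + 12.4/21.5 = 1136 d.
q = Δh / Σ(b_i/K_i) = 6.39 / 1136 = 0.005627 m/day.
In each layer the seepage velocity is v_i = q/n_i, so the layer transit time is t_i = b_i·n_i / q:
  layer 1 (clean gravel): t_1 = 10.3 × 0.22 / 0.005627 = 402.7 d
  layer 2 (fractured sandstone): t_2 = 3.29 × 0.12 / 0.005627 = 70.16 d
  layer 3 (sandy clay): t_3 = 9.84 × 0.12 / 0.005627 = 209.8 d
  layer 4 (coarse sand): t_4 = 12.4 × 0.24 / 0.005627 = 528.9 d
Total t = Σ t_i = 1212 days = 3.317 years.

3.32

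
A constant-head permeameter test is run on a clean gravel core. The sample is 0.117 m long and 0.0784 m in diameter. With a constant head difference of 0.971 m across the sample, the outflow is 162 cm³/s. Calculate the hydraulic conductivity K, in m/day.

Cross-sectional area A = π·(d/2)² = π × (0.0784/2)² = 0.004827 m².
Convert discharge: 162 cm³/s = 0.0001620 m³/s.
Darcy's law rearranged: K = Q·L / (A·Δh) = 0.0001620 × 0.117 / (0.004827 × 0.971) = 0.004044 m/s = 349.4 m/day.

349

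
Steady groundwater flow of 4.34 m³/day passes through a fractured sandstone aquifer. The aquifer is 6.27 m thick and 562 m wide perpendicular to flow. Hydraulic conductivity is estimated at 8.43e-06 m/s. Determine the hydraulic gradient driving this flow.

Convert K: 8.43e-06 m/s × 86400 = 0.7284 m/day.
Cross-sectional area A = 562 × 6.27 = 3524 m².
From Q = K·A·i, i = Q / (K·A) = 4.34 / (0.7284 × 3524) = 0.001691.

0.00169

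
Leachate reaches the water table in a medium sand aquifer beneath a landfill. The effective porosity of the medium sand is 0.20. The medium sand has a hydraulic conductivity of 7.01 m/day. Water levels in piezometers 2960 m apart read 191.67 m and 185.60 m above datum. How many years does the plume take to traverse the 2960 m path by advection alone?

113

Hydraulic gradient i = (191.67 − 185.60) / 2960 = 6.07 / 2960 = 0.002051.
Darcy flux q = K · i = 7.010 × 0.002051 = 0.01438 m/day.
Seepage velocity v = q / n_e = 0.01438 / 0.20 = 0.07188 m/day.
Travel time t = L / v = 2960 / 0.07188 = 41182 days = 112.7 years.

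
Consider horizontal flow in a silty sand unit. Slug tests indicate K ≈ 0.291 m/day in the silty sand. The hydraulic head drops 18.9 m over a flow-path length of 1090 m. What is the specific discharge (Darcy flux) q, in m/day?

0.00505

Hydraulic gradient i = Δh / L = 18.9 / 1090 = 0.01734.
Specific discharge q = K · i = 0.2910 × 0.01734 = 0.005046 m/day.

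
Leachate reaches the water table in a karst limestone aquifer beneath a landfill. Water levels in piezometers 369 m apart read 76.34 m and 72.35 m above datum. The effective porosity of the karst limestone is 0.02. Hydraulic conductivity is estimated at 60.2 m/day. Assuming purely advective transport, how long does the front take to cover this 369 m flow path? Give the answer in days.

Hydraulic gradient i = (76.34 − 72.35) / 369 = 3.99 / 369 = 0.01081.
Darcy flux q = K · i = 60.20 × 0.01081 = 0.6509 m/day.
Seepage velocity v = q / n_e = 0.6509 / 0.02 = 32.55 m/day.
Travel time t = L / v = 369 / 32.55 = 11.34 days.

11.3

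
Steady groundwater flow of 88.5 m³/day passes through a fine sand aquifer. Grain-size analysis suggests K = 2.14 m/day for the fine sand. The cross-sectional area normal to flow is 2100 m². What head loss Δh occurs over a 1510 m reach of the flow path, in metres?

From Q = K·A·i, i = Q / (K·A) = 88.5 / (2.140 × 2100) = 0.01969.
Head loss Δh = i · L = 0.01969 × 1510 = 29.74 m.

29.7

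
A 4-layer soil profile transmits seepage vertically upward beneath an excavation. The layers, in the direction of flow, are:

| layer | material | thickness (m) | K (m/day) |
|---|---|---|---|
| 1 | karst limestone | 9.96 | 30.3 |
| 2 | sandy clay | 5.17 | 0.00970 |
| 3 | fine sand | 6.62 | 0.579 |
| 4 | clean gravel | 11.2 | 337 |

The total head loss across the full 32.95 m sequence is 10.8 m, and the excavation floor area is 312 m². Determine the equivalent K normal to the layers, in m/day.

0.0605

Flow is perpendicular to layering, so the layers act in series and the equivalent K is the thickness-weighted harmonic mean.
Total thickness L = 9.96 + 5.17 + 6.62 + 11.2 = 32.95 m.
Σ(b_i/K_i) = 9.96/30.3 + 5.17/0.00970 + 6.62/0.579 + 11.2/337 = 544.8 d.
K_eq = L / Σ(b_i/K_i) = 32.95 / 544.8 = 0.06048 m/day.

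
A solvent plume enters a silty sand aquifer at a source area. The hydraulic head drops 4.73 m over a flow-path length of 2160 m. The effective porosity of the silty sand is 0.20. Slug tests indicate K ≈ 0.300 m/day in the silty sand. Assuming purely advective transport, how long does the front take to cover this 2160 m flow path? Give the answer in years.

Hydraulic gradient i = Δh / L = 4.73 / 2160 = 0.002190.
Darcy flux q = K · i = 0.3000 × 0.002190 = 0.0006569 m/day.
Seepage velocity v = q / n_e = 0.0006569 / 0.20 = 0.003285 m/day.
Travel time t = L / v = 2160 / 0.003285 = 6.576e+05 days = 1800 years.

1800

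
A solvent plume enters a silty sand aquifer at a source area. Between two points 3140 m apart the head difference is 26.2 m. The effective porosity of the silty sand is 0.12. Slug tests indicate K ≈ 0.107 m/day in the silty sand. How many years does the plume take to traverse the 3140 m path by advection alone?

Hydraulic gradient i = Δh / L = 26.2 / 3140 = 0.008344.
Darcy flux q = K · i = 0.1070 × 0.008344 = 0.0008928 m/day.
Seepage velocity v = q / n_e = 0.0008928 / 0.12 = 0.007440 m/day.
Travel time t = L / v = 3140 / 0.007440 = 4.220e+05 days = 1155 years.

1160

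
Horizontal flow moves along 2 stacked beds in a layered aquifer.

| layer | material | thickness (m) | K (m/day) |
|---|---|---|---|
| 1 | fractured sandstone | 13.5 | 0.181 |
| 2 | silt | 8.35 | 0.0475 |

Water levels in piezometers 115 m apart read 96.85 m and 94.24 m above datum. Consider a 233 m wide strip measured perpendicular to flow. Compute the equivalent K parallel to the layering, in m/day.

Flow is parallel to layering, so each bed carries its own Darcy discharge and the transmissivities add.
Σ(K_i·b_i) = 0.181×13.5 + 0.0475×8.35 = 2.840 m²/day.
Total thickness b = 21.85 m, so K_eq = Σ(K_i·b_i)/b = 0.1300 m/day.

0.130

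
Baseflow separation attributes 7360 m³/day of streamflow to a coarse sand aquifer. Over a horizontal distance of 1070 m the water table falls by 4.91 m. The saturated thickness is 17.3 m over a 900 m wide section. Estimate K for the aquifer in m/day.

103

Cross-sectional area A = 900 × 17.3 = 15570 m².
Hydraulic gradient i = Δh / L = 4.91 / 1070 = 0.004589.
From Q = K·A·i, K = Q / (A·i) = 7360 / (15570 × 0.004589) = 103.0 m/day.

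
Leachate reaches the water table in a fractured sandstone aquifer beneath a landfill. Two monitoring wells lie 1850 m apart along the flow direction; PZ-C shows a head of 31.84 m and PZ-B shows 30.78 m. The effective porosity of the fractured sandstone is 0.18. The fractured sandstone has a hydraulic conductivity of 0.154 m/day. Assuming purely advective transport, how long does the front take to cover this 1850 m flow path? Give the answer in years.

10300

Hydraulic gradient i = (31.84 − 30.78) / 1850 = 1.06 / 1850 = 0.0005730.
Darcy flux q = K · i = 0.1540 × 0.0005730 = 8.824e-05 m/day.
Seepage velocity v = q / n_e = 8.824e-05 / 0.18 = 0.0004902 m/day.
Travel time t = L / v = 1850 / 0.0004902 = 3.774e+06 days = 10332 years.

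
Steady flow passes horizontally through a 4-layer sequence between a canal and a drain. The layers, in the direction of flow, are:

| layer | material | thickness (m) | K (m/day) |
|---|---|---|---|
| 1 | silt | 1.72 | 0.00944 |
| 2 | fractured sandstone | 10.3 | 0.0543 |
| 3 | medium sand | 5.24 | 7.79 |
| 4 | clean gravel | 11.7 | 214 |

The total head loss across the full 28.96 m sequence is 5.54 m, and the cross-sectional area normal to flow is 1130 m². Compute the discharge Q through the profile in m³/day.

Flow is perpendicular to layering, so the layers act in series and the equivalent K is the thickness-weighted harmonic mean.
Total thickness L = 1.72 + 10.3 + 5.24 + 11.7 = 28.96 m.
Σ(b_i/K_i) = 1.72/0.00944 + 10.3/0.0543 + 5.24/7.79 + 11.7/214 = 372.6 d.
K_eq = L / Σ(b_i/K_i) = 28.96 / 372.6 = 0.07772 m/day.
Q = K_eq · A · (Δh/L) = 0.07772 × 1130 × (5.54/28.96) = 16.80 m³/day.

16.8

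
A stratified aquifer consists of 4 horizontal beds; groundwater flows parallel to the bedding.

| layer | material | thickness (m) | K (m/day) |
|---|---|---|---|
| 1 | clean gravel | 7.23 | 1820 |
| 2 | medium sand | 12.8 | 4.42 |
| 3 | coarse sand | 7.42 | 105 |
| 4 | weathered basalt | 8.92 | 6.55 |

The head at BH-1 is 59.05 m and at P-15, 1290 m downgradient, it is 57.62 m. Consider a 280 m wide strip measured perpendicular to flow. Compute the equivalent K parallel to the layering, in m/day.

386

Flow is parallel to layering, so each bed carries its own Darcy discharge and the transmissivities add.
Σ(K_i·b_i) = 1820×7.23 + 4.42×12.8 + 105×7.42 + 6.55×8.92 = 14053 m²/day.
Total thickness b = 36.37 m, so K_eq = Σ(K_i·b_i)/b = 386.4 m/day.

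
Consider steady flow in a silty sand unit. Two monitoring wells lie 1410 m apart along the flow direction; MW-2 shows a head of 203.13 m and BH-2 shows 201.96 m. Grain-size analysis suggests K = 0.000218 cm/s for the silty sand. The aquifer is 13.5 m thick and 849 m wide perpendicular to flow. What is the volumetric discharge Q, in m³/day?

Convert K: 0.000218 cm/s × 864 = 0.1884 m/day.
Cross-sectional area A = 849 × 13.5 = 11462 m².
Hydraulic gradient i = (203.13 − 201.96) / 1410 = 1.17 / 1410 = 0.0008298.
Darcy's law: Q = K · A · i = 0.1884 × 11462 × 0.0008298 = 1.791 m³/day.

1.79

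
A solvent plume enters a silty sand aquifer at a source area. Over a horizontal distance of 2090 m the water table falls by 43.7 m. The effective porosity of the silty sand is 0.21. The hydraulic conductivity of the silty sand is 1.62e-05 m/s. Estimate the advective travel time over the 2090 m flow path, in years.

41.1

Convert K: 1.62e-05 m/s × 86400 = 1.400 m/day.
Hydraulic gradient i = Δh / L = 43.7 / 2090 = 0.02091.
Darcy flux q = K · i = 1.400 × 0.02091 = 0.02927 m/day.
Seepage velocity v = q / n_e = 0.02927 / 0.21 = 0.1394 m/day.
Travel time t = L / v = 2090 / 0.1394 = 14997 days = 41.06 years.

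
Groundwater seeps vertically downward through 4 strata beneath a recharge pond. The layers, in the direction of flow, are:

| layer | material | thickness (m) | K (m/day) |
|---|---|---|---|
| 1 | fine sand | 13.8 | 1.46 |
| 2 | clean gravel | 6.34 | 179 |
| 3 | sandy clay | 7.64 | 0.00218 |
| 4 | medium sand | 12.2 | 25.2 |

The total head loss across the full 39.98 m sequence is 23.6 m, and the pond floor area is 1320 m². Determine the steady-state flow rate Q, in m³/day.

8.86

Flow is perpendicular to layering, so the layers act in series and the equivalent K is the thickness-weighted harmonic mean.
Total thickness L = 13.8 + 6.34 + 7.64 + 12.2 = 39.98 m.
Σ(b_i/K_i) = 13.8/1.46 + 6.34/179 + 7.64/0.00218 + 12.2/25.2 = 3515 d.
K_eq = L / Σ(b_i/K_i) = 39.98 / 3515 = 0.01138 m/day.
Q = K_eq · A · (Δh/L) = 0.01138 × 1320 × (23.6/39.98) = 8.864 m³/day.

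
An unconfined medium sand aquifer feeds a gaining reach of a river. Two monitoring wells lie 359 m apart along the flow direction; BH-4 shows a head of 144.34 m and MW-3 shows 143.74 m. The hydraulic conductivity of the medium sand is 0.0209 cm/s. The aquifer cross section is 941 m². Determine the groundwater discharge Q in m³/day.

Convert K: 0.0209 cm/s × 864 = 18.06 m/day.
Hydraulic gradient i = (144.34 − 143.74) / 359 = 0.6 / 359 = 0.001671.
Darcy's law: Q = K · A · i = 18.06 × 941.0 × 0.001671 = 28.40 m³/day.

28.4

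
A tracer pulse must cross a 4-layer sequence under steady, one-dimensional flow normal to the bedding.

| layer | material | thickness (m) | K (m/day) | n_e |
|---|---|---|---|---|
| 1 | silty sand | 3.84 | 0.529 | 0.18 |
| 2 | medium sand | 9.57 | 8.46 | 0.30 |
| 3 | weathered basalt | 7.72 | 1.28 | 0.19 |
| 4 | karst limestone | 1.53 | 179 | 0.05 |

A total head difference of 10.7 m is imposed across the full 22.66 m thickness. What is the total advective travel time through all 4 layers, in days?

6.89

With flow normal to the layers, continuity requires the same specific discharge q through every layer.
Σ(b_i/K_i) = 3.84/0.529 + 9.57/8.46 + 7.72/1.28 + 1.53/179 = 14.43 d.
q = Δh / Σ(b_i/K_i) = 10.7 / 14.43 = 0.7415 m/day.
In each layer the seepage velocity is v_i = q/n_i, so the layer transit time is t_i = b_i·n_i / q:
  layer 1 (silty sand): t_1 = 3.84 × 0.18 / 0.7415 = 0.9321 d
  layer 2 (medium sand): t_2 = 9.57 × 0.30 / 0.7415 = 3.872 d
  layer 3 (weathered basalt): t_3 = 7.72 × 0.19 / 0.7415 = 1.978 d
  layer 4 (karst limestone): t_4 = 1.53 × 0.05 / 0.7415 = 0.1032 d
Total t = Σ t_i = 6.885 days.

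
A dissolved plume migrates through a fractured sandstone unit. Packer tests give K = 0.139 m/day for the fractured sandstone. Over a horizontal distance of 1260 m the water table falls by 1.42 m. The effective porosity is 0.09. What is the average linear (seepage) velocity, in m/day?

Hydraulic gradient i = Δh / L = 1.42 / 1260 = 0.001127.
Darcy flux q = K · i = 0.1390 × 0.001127 = 0.0001567 m/day.
Seepage velocity v = q / n_e = 0.0001567 / 0.09 = 0.001741 m/day.

0.00174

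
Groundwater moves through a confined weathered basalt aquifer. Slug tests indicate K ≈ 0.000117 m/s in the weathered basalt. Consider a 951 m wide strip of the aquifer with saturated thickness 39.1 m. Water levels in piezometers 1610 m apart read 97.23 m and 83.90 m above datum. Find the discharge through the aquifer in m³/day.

3110

Convert K: 0.000117 m/s × 86400 = 10.11 m/day.
Cross-sectional area A = 951 × 39.1 = 37184 m².
Hydraulic gradient i = (97.23 − 83.90) / 1610 = 13.33 / 1610 = 0.008280.
Darcy's law: Q = K · A · i = 10.11 × 37184 × 0.008280 = 3112 m³/day.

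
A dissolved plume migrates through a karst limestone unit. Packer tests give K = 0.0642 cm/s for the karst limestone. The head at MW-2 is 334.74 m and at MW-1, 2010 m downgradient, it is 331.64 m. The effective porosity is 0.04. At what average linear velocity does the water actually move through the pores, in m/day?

Convert K: 0.0642 cm/s × 864 = 55.47 m/day.
Hydraulic gradient i = (334.74 − 331.64) / 2010 = 3.1 / 2010 = 0.001542.
Darcy flux q = K · i = 55.47 × 0.001542 = 0.08555 m/day.
Seepage velocity v = q / n_e = 0.08555 / 0.04 = 2.139 m/day.

2.14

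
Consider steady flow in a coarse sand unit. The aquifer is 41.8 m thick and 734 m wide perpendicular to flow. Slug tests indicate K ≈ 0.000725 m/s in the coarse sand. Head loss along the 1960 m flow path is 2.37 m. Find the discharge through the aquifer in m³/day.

2320

Convert K: 0.000725 m/s × 86400 = 62.64 m/day.
Cross-sectional area A = 734 × 41.8 = 30681 m².
Hydraulic gradient i = Δh / L = 2.37 / 1960 = 0.001209.
Darcy's law: Q = K · A · i = 62.64 × 30681 × 0.001209 = 2324 m³/day.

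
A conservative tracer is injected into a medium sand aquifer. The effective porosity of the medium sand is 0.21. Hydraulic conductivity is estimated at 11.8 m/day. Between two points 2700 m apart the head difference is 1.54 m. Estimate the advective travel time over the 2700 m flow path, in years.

231

Hydraulic gradient i = Δh / L = 1.54 / 2700 = 0.0005704.
Darcy flux q = K · i = 11.80 × 0.0005704 = 0.006730 m/day.
Seepage velocity v = q / n_e = 0.006730 / 0.21 = 0.03205 m/day.
Travel time t = L / v = 2700 / 0.03205 = 84245 days = 230.7 years.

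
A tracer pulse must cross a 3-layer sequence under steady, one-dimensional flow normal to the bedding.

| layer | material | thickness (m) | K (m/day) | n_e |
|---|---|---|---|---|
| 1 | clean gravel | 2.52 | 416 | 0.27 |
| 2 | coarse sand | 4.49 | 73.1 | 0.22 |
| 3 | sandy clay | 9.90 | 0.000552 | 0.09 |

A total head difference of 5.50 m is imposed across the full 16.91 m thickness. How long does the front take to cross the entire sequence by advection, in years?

22.8

With flow normal to the layers, continuity requires the same specific discharge q through every layer.
Σ(b_i/K_i) = 2.52/416 + 4.49/73.1 + 9.90/0.000552 = 17935 d.
q = Δh / Σ(b_i/K_i) = 5.50 / 17935 = 0.0003067 m/day.
In each layer the seepage velocity is v_i = q/n_i, so the layer transit time is t_i = b_i·n_i / q:
  layer 1 (clean gravel): t_1 = 2.52 × 0.27 / 0.0003067 = 2219 d
  layer 2 (coarse sand): t_2 = 4.49 × 0.22 / 0.0003067 = 3221 d
  layer 3 (sandy clay): t_3 = 9.90 × 0.09 / 0.0003067 = 2905 d
Total t = Σ t_i = 8345 days = 22.85 years.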